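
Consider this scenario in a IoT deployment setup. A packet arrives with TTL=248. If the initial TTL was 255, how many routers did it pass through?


Given: initial TTL = 255, received TTL = 248
Hops = initial TTL - received TTL
Hops = 255 - 248 = 7

7


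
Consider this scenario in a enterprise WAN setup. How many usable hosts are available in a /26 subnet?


Given: subnet mask /26
Host bits = 32 - 26 = 6
Total addresses = 2^6 = 64
Usable hosts = 64 - 2 (network + broadcast) = 62

62


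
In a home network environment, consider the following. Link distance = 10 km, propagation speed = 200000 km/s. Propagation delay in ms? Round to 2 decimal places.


Given: distance = 10 km, speed = 200000 km/s
Delay = distance / speed = 10 / 200000 seconds
Delay in ms = 10 * 1000 / 200000
Delay = 0.0500 ms
Rounded to 2 dp = 0.05 ms

0.05


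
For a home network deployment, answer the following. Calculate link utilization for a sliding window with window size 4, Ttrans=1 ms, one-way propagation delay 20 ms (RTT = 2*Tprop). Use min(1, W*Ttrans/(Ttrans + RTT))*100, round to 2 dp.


Given: W = 4, Ttrans = 1 ms, RTT = 40 ms (= 2 * Tprop, Tprop = 20 ms)
Cycle time = Ttrans + RTT = 1 + 40 = 41 ms (first packet sent until its ACK returns)
W * Ttrans = 4 * 1 = 4 ms of sending per cycle
W * Ttrans / (Ttrans + RTT) = 4 / 41 = 0.097561
U = min(1, 0.097561) = 0.097561
U% = 9.76%

9.76


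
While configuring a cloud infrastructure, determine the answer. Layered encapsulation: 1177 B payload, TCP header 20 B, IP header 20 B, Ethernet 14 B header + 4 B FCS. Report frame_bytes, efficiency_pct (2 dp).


TCP segment = 1177 + 20 = 1197 B
IP packet = 1197 + 20 = 1217 B
Ethernet frame = 1217 + 14 + 4 = 1235 B
Efficiency = app / frame = 1177 / 1235 = 0.953036 = 95.3036% -> 95.30% (2 dp)

1235, 95.30


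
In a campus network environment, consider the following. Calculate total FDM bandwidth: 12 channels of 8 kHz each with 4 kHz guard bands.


Given: 12 channels, 8 kHz each, guard = 4 kHz
Channel bandwidth = 12 * 8 = 96 kHz
Guard bands = 11 gaps * 4 kHz = 44 kHz
Total = 96 + 44 = 140 kHz

140


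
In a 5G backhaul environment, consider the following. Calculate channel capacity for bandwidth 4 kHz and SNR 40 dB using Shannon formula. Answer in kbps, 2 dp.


Given: B = 4 kHz, SNR = 40 dB
SNR linear = 10^(40/10) = 10000
1 + SNR = 10001
log2(10001) = 13.2878566418
C = 4 * 1000 * 13.2878566418 = 53151.4266 bps
C = 53.151427 kbps -> 53.15 kbps (2 dp)

53.15


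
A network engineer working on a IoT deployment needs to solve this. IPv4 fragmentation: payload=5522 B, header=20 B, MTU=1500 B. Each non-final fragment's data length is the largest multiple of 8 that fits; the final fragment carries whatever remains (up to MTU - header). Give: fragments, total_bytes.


Max data per non-final fragment = floor((MTU - header)/8)*8 = floor((1500 - 20)/8)*8 = floor(1480/8)*8 = 1480 B
Final fragment needs no 8-byte alignment: it can carry up to MTU - header = 1480 B
Non-final fragments needed = ceil((payload - 1480) / 1480) = ceil(4042/1480) = ceil(2.7311) = 3
Number of fragments = 3 + 1 = 4
Fragment sizes (data): 3 * 1480 B + 1082 B (last, 1082 <= 1480 OK)
Total bytes sent = payload + n_frags * header = 5522 + 4*20 = 5522 + 80 = 5602 B

4, 5602


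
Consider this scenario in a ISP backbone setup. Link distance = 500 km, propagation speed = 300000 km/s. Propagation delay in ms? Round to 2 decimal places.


Given: distance = 500 km, speed = 300000 km/s
Delay = distance / speed = 500 / 300000 seconds
Delay in ms = 500 * 1000 / 300000
Delay = 1.6667 ms
Rounded to 2 dp = 1.67 ms

1.67


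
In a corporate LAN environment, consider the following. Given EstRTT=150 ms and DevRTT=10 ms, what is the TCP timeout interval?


Given: EstRTT = 150 ms, DevRTT = 10 ms
Timeout = EstRTT + 4 * DevRTT
4 * DevRTT = 4 * 10 = 40
Timeout = 150 + 40 = 190 ms

190


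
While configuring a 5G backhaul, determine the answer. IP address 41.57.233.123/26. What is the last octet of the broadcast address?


Given: IP = 41.57.233.123, prefix = /26
Host bits = 32 - 26 = 6
Network last octet = 123 AND mask = 64
Host part size = 2^6 - 1 = 63
Broadcast last octet = 64 OR 63 = 127

127


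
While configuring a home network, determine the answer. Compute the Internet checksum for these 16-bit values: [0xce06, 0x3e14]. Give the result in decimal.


Given words: [0xce06, 0x3e14]
Step 1: Sum all words
Raw sum = 52742 + 15892 = 68634
Step 2: Fold carry: (3098 + 1) = 3099
One's complement = ~3099 & 0xFFFF = 62436

62436


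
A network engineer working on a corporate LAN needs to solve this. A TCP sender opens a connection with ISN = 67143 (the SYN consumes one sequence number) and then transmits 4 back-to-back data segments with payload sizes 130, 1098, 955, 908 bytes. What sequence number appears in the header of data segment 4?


The SYN occupies sequence number ISN = 67143, so the first data byte is ISN + 1 = 67144.
SEQ of data segment i = (ISN + 1) + sum of payload sizes of segments 1..i-1.
Segment 1: SEQ = 67144, payload = 130 bytes
Segment 2: SEQ = 67274, payload = 1098 bytes
Segment 3: SEQ = 68372, payload = 955 bytes
Segment 4: SEQ = 69327, payload = 908 bytes
SEQ of segment 4 = 67144 + 130 + 1098 + 955 = 69327

69327


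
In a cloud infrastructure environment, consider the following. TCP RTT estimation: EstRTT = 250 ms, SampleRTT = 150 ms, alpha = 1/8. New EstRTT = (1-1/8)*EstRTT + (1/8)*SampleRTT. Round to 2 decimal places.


Given: EstRTT = 250 ms, SampleRTT = 150 ms, alpha = 1/8
New EstRTT = (1 - alpha) * EstRTT + alpha * SampleRTT
(7/8) * 250 = 218.75
(1/8) * 150 = 18.75
New EstRTT = 218.75 + 18.75 = 237.5 ms -> 237.50 ms (2 dp)

237.50


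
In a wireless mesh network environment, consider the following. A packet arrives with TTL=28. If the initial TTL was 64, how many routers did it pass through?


Given: initial TTL = 64, received TTL = 28
Hops = initial TTL - received TTL
Hops = 64 - 28 = 36

36


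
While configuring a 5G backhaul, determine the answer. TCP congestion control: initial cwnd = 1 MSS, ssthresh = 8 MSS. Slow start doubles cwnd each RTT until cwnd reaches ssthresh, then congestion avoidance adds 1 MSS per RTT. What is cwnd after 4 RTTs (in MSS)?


RTT 0: cwnd = 1 MSS (initial)
RTT 1: cwnd = 2 MSS (slow start, doubled)
RTT 2: cwnd = 4 MSS (slow start, doubled)
RTT 3: cwnd = 8 MSS (slow start, doubled)
RTT 4: cwnd = 9 MSS (congestion avoidance, +1)

9


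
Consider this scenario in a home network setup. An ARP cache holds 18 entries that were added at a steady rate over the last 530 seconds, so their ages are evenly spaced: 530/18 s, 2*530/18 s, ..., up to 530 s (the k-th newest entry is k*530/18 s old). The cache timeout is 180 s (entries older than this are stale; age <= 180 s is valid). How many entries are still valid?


Ages are k * 530/18 s for k = 1..18 (spacing = 29.4444 s).
Entry k is valid iff k * 530/18 <= 180 iff k <= 18 * 180 / 530 = 6.1132
n_valid = floor(6.1132) = 6
(n_stale = 18 - 6 = 12)

6


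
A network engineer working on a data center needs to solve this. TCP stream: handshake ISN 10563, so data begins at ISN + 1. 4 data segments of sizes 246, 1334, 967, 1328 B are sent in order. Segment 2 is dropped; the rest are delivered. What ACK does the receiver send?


SYN uses sequence number 10563; first data byte = ISN + 1 = 10564.
Segment 1: SEQ = 10564, len = 246 B, covers [10564, 10809]
Segment 2: SEQ = 10810, len = 1334 B, covers [10810, 12143] [LOST]
Segment 3: SEQ = 12144, len = 967 B, covers [12144, 13110]
Segment 4: SEQ = 13111, len = 1328 B, covers [13111, 14438]
In-order data received: bytes [10564, 10809] (segments 1..1).
Segment 2 missing -> gap begins at byte 10810; later segments buffered out of order.
Cumulative ACK = next expected in-order byte = 10564 + 246 = 10810

10810


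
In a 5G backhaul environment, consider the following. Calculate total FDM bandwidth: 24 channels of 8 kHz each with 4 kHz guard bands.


Given: 24 channels, 8 kHz each, guard = 4 kHz
Channel bandwidth = 24 * 8 = 192 kHz
Guard bands = 23 gaps * 4 kHz = 92 kHz
Total = 192 + 92 = 284 kHz

284


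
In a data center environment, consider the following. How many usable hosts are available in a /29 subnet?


Given: subnet mask /29
Host bits = 32 - 29 = 3
Total addresses = 2^3 = 8
Usable hosts = 8 - 2 (network + broadcast) = 6

6


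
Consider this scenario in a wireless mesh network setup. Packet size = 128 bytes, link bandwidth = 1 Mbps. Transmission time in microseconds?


Given: packet = 128 bytes, bandwidth = 1 Mbps
Packet in bits = 128 * 8 = 1024 bits
Bandwidth = 1 * 10^6 = 1000000 bps
Time = 1024 / 1000000 seconds
Time in us = 1024 * 10^6 / 1000000 = 1024

1024


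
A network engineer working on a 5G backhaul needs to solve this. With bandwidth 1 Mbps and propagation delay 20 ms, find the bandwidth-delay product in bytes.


Given: bandwidth = 1 Mbps, delay = 20 ms
BDP in bits = 1 * 10^6 * 20 / 1000
BDP in bits = 20000
BDP in bytes = 20000 / 8 = 2500

2500


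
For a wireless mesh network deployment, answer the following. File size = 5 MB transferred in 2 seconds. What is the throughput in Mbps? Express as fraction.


Given: file = 5 MB, time = 2 s
File in Mb = 5 * 8 = 40 Mb
Throughput = 40 / 2 Mbps
Throughput = 20 Mbps

20


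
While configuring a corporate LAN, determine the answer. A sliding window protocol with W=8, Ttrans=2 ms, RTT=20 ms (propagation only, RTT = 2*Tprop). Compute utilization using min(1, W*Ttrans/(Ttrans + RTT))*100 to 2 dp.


Given: W = 8, Ttrans = 2 ms, RTT = 20 ms (= 2 * Tprop, Tprop = 10 ms)
Cycle time = Ttrans + RTT = 2 + 20 = 22 ms (first packet sent until its ACK returns)
W * Ttrans = 8 * 2 = 16 ms of sending per cycle
W * Ttrans / (Ttrans + RTT) = 16 / 22 = 0.727273
U = min(1, 0.727273) = 0.727273
U% = 72.73%

72.73


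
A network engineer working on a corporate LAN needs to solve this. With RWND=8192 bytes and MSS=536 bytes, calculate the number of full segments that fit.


Given: RWND = 8192 bytes, MSS = 536 bytes
Full segments = floor(RWND / MSS)
Full segments = floor(8192 / 536)
Full segments = floor(15.2836) = 15

15


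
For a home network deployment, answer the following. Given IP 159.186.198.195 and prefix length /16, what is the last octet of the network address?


Given: IP = 159.186.198.195, prefix = /16
Subnet mask = 255.255.0.0
Last octet of IP: 195
Last octet of mask: 0
Network last octet = 195 AND 0 = 0

0


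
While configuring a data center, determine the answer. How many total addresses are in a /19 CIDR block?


Given: CIDR prefix /19
Host bits = 32 - 19 = 13
Total addresses = 2^13 = 8192

8192


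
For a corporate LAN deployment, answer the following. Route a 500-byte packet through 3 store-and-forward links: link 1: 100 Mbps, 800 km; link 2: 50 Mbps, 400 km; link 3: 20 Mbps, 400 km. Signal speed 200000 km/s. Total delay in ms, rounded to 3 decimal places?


Packet = 500 bytes = 4000 bits. Store-and-forward: sum (t_trans + t_prop) per link.
Link 1: t_trans = 4000/(100*10^6) s = 0.0400 ms; t_prop = 800/200000 s = 4.0000 ms; subtotal = 4.0400 ms
Link 2: t_trans = 4000/(50*10^6) s = 0.0800 ms; t_prop = 400/200000 s = 2.0000 ms; subtotal = 2.0800 ms
Link 3: t_trans = 4000/(20*10^6) s = 0.2000 ms; t_prop = 400/200000 s = 2.0000 ms; subtotal = 2.2000 ms
End-to-end = 4.0400 + 2.0800 + 2.2000 = 8.3200 ms -> 8.320 ms (3 dp)

8.320


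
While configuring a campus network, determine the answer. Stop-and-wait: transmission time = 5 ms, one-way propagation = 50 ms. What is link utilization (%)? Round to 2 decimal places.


Given: Ttrans = 5 ms, Tprop = 50 ms
RTT = 2 * Tprop = 2 * 50 = 100 ms
U = Ttrans / (Ttrans + RTT)
U = 5 / (5 + 100)
U = 5 / 105 = 0.047619
U% = 4.76%

4.76


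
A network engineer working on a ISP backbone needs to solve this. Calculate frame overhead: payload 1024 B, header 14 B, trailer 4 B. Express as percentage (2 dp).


Given: payload = 1024 B, header = 14 B, trailer = 4 B
Overhead bytes = header + trailer = 14 + 4 = 18
Total frame = payload + overhead = 1024 + 18 = 1042
Overhead % = 18 / 1042 * 100 = 1.7274% -> 1.73% (2 dp)

1.73


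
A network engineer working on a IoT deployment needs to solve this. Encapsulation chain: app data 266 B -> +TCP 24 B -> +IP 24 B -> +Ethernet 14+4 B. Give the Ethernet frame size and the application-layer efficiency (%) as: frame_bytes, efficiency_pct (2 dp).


TCP segment = 266 + 24 = 290 B
IP packet = 290 + 24 = 314 B
Ethernet frame = 314 + 14 + 4 = 332 B
Efficiency = app / frame = 266 / 332 = 0.801205 = 80.1205% -> 80.12% (2 dp)

332, 80.12


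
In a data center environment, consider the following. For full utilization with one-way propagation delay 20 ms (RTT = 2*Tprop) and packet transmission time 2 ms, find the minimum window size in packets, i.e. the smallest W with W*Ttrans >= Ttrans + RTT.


Given: Ttrans = 2 ms, RTT = 40 ms (= 2 * Tprop, Tprop = 20 ms)
Time until first ACK returns = Ttrans + RTT = 2 + 40 = 42 ms
Need W * Ttrans >= Ttrans + RTT  ->  W >= (Ttrans + RTT) / Ttrans
(Ttrans + RTT) / Ttrans = 42 / 2 = 21
W_min = ceil(21) = 21

21


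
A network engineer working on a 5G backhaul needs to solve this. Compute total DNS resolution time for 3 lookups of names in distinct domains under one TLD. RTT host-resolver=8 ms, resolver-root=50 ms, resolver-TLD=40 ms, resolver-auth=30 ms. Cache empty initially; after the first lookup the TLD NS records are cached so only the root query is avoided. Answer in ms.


Lookup 1 (cold cache): local + root + TLD + auth = 8 + 50 + 40 + 30 = 128 ms
Lookups 2..3 (TLD NS cached -> skip root; new domain -> still ask TLD and auth): local + TLD + auth = 8 + 40 + 30 = 78 ms each
Remaining 2 lookups: 2 * 78 = 156 ms
Total = 128 + 156 = 284 ms

284


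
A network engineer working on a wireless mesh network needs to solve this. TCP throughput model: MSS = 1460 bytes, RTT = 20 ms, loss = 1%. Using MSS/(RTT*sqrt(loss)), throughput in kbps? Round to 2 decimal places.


Given: MSS = 1460 bytes, RTT = 20 ms, loss = 1%
RTT in seconds = 20 / 1000 = 0.02
Loss rate = 1% = 0.01
sqrt(loss) = sqrt(0.01) = 0.1
Throughput (bytes/s) = 1460 / (0.02 * 0.1) = 730000.0000
Throughput (kbps) = 730000.0000 * 8 / 1000 = 5840.000000 -> 5840.00 kbps (2 dp)

5840.00


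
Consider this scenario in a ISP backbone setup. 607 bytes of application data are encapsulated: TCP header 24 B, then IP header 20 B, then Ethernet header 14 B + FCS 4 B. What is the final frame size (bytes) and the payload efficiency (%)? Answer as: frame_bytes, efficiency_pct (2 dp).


TCP segment = 607 + 24 = 631 B
IP packet = 631 + 20 = 651 B
Ethernet frame = 651 + 14 + 4 = 669 B
Efficiency = app / frame = 607 / 669 = 0.907324 = 90.7324% -> 90.73% (2 dp)

669, 90.73


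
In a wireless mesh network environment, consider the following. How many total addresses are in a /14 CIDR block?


Given: CIDR prefix /14
Host bits = 32 - 14 = 18
Total addresses = 2^18 = 262144

262144


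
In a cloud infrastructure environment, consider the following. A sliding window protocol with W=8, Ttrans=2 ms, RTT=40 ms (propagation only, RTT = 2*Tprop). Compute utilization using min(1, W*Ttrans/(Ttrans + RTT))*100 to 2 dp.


Given: W = 8, Ttrans = 2 ms, RTT = 40 ms (= 2 * Tprop, Tprop = 20 ms)
Cycle time = Ttrans + RTT = 2 + 40 = 42 ms (first packet sent until its ACK returns)
W * Ttrans = 8 * 2 = 16 ms of sending per cycle
W * Ttrans / (Ttrans + RTT) = 16 / 42 = 0.380952
U = min(1, 0.380952) = 0.380952
U% = 38.10%

38.10


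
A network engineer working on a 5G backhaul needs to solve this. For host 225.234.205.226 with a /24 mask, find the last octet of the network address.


Given: IP = 225.234.205.226, prefix = /24
Subnet mask = 255.255.255.0
Last octet of IP: 226
Last octet of mask: 0
Network last octet = 226 AND 0 = 0

0


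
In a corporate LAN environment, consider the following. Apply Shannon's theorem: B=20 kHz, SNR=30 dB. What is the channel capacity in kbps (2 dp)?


Given: B = 20 kHz, SNR = 30 dB
SNR linear = 10^(30/10) = 1000
1 + SNR = 1001
log2(1001) = 9.9672262588
C = 20 * 1000 * 9.9672262588 = 199344.5252 bps
C = 199.344525 kbps -> 199.34 kbps (2 dp)

199.34


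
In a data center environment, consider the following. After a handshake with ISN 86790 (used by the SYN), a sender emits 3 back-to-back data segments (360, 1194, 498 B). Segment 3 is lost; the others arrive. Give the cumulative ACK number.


SYN uses sequence number 86790; first data byte = ISN + 1 = 86791.
Segment 1: SEQ = 86791, len = 360 B, covers [86791, 87150]
Segment 2: SEQ = 87151, len = 1194 B, covers [87151, 88344]
Segment 3: SEQ = 88345, len = 498 B, covers [88345, 88842] [LOST]
In-order data received: bytes [86791, 88344] (segments 1..2).
Segment 3 missing -> gap begins at byte 88345.
Cumulative ACK = next expected in-order byte = 86791 + 360 + 1194 = 88345

88345


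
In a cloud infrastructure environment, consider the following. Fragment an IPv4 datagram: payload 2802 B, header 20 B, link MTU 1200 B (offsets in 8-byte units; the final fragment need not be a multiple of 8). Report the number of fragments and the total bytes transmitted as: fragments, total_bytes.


Max data per non-final fragment = floor((MTU - header)/8)*8 = floor((1200 - 20)/8)*8 = floor(1180/8)*8 = 1176 B
Final fragment needs no 8-byte alignment: it can carry up to MTU - header = 1180 B
Non-final fragments needed = ceil((payload - 1180) / 1176) = ceil(1622/1176) = ceil(1.3793) = 2
Number of fragments = 2 + 1 = 3
Fragment sizes (data): 2 * 1176 B + 450 B (last, 450 <= 1180 OK)
Total bytes sent = payload + n_frags * header = 2802 + 3*20 = 2802 + 60 = 2862 B

3, 2862


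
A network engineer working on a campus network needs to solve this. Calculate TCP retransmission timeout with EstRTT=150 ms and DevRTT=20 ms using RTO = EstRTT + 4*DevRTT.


Given: EstRTT = 150 ms, DevRTT = 20 ms
Timeout = EstRTT + 4 * DevRTT
4 * DevRTT = 4 * 20 = 80
Timeout = 150 + 80 = 230 ms

230


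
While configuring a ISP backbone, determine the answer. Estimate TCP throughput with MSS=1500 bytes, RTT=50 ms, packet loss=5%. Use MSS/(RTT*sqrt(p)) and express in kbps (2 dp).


Given: MSS = 1500 bytes, RTT = 50 ms, loss = 5%
RTT in seconds = 50 / 1000 = 0.05
Loss rate = 5% = 0.05
sqrt(loss) = sqrt(0.05) = 0.223606797750
Throughput (bytes/s) = 1500 / (0.05 * 0.223606797750) = 134164.0786
Throughput (kbps) = 134164.0786 * 8 / 1000 = 1073.312629 -> 1073.31 kbps (2 dp)

1073.31


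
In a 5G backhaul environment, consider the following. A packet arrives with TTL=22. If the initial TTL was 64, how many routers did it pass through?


Given: initial TTL = 64, received TTL = 22
Hops = initial TTL - received TTL
Hops = 64 - 22 = 42

42


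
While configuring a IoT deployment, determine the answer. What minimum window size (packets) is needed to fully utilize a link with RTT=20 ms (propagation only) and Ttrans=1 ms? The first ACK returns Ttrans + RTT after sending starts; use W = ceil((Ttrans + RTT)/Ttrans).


Given: Ttrans = 1 ms, RTT = 20 ms (= 2 * Tprop, Tprop = 10 ms)
Time until first ACK returns = Ttrans + RTT = 1 + 20 = 21 ms
Need W * Ttrans >= Ttrans + RTT  ->  W >= (Ttrans + RTT) / Ttrans
(Ttrans + RTT) / Ttrans = 21 / 1 = 21
W_min = ceil(21) = 21

21


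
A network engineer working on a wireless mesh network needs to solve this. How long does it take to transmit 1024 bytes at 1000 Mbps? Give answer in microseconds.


Given: packet = 1024 bytes, bandwidth = 1000 Mbps
Packet in bits = 1024 * 8 = 8192 bits
Bandwidth = 1000 * 10^6 = 1000000000 bps
Time = 8192 / 1000000000 seconds
Time in us = 8192 * 10^6 / 1000000000 = 8.192

8.192


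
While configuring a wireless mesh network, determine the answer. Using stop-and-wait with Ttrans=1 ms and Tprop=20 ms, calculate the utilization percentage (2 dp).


Given: Ttrans = 1 ms, Tprop = 20 ms
RTT = 2 * Tprop = 2 * 20 = 40 ms
U = Ttrans / (Ttrans + RTT)
U = 1 / (1 + 40)
U = 1 / 41 = 0.02439
U% = 2.44%

2.44


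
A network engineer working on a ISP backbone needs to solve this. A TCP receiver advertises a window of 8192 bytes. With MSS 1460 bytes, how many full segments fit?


Given: RWND = 8192 bytes, MSS = 1460 bytes
Full segments = floor(RWND / MSS)
Full segments = floor(8192 / 1460)
Full segments = floor(5.611) = 5

5


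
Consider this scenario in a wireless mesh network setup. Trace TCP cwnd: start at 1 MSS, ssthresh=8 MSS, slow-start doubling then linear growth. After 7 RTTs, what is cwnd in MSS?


RTT 0: cwnd = 1 MSS (initial)
RTT 1: cwnd = 2 MSS (slow start, doubled)
RTT 2: cwnd = 4 MSS (slow start, doubled)
RTT 3: cwnd = 8 MSS (slow start, doubled)
RTT 4: cwnd = 9 MSS (congestion avoidance, +1)
RTT 5: cwnd = 10 MSS (congestion avoidance, +1)
RTT 6: cwnd = 11 MSS (congestion avoidance, +1)
RTT 7: cwnd = 12 MSS (congestion avoidance, +1)

12


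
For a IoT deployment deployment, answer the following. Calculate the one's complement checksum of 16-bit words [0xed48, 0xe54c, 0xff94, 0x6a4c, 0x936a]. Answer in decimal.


Given words: [0xed48, 0xe54c, 0xff94, 0x6a4c, 0x936a]
Step 1: Sum all words
Raw sum = 60744 + 58700 + 65428 + 27212 + 37738 = 249822
Step 2: Fold carry: (53214 + 3) = 53217
One's complement = ~53217 & 0xFFFF = 12318

12318


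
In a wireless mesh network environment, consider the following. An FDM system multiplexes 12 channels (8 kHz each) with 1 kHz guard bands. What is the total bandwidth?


Given: 12 channels, 8 kHz each, guard = 1 kHz
Channel bandwidth = 12 * 8 = 96 kHz
Guard bands = 11 gaps * 1 kHz = 11 kHz
Total = 96 + 11 = 107 kHz

107


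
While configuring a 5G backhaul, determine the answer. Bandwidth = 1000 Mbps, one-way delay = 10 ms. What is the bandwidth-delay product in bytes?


Given: bandwidth = 1000 Mbps, delay = 10 ms
BDP in bits = 1000 * 10^6 * 10 / 1000
BDP in bits = 10000000
BDP in bytes = 10000000 / 8 = 1250000

1250000


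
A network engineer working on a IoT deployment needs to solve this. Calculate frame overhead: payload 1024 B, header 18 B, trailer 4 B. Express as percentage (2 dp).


Given: payload = 1024 B, header = 18 B, trailer = 4 B
Overhead bytes = header + trailer = 18 + 4 = 22
Total frame = payload + overhead = 1024 + 22 = 1046
Overhead % = 22 / 1046 * 100 = 2.1033% -> 2.10% (2 dp)

2.10


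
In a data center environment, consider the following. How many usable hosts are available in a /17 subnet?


Given: subnet mask /17
Host bits = 32 - 17 = 15
Total addresses = 2^15 = 32768
Usable hosts = 32768 - 2 (network + broadcast) = 32766

32766


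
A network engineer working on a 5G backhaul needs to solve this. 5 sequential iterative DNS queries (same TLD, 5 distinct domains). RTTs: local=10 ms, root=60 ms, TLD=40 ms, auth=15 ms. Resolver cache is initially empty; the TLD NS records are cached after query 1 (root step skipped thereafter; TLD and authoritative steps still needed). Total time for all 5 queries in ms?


Lookup 1 (cold cache): local + root + TLD + auth = 10 + 60 + 40 + 15 = 125 ms
Lookups 2..5 (TLD NS cached -> skip root; new domain -> still ask TLD and auth): local + TLD + auth = 10 + 40 + 15 = 65 ms each
Remaining 4 lookups: 4 * 65 = 260 ms
Total = 125 + 260 = 385 ms

385


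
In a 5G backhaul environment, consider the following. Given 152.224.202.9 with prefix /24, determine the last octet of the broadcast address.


Given: IP = 152.224.202.9, prefix = /24
Host bits = 32 - 24 = 8
Network last octet = 9 AND mask = 0
Host part size = 2^8 - 1 = 255
Broadcast last octet = 0 OR 255 = 255

255


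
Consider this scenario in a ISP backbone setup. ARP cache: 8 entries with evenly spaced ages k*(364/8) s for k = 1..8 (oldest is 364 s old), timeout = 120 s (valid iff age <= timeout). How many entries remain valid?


Ages are k * 364/8 s for k = 1..8 (spacing = 45.5000 s).
Entry k is valid iff k * 364/8 <= 120 iff k <= 8 * 120 / 364 = 2.6374
n_valid = floor(2.6374) = 2
(n_stale = 8 - 2 = 6)

2


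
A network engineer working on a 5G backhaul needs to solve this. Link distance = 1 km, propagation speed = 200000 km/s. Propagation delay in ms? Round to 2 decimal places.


Given: distance = 1 km, speed = 200000 km/s
Delay = distance / speed = 1 / 200000 seconds
Delay in ms = 1 * 1000 / 200000
Delay = 0.0050 ms
Rounded to 2 dp = 0.01 ms

0.01


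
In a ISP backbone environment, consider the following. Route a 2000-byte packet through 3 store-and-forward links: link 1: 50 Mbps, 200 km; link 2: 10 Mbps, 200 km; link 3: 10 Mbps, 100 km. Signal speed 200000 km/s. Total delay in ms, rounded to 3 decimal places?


Packet = 2000 bytes = 16000 bits. Store-and-forward: sum (t_trans + t_prop) per link.
Link 1: t_trans = 16000/(50*10^6) s = 0.3200 ms; t_prop = 200/200000 s = 1.0000 ms; subtotal = 1.3200 ms
Link 2: t_trans = 16000/(10*10^6) s = 1.6000 ms; t_prop = 200/200000 s = 1.0000 ms; subtotal = 2.6000 ms
Link 3: t_trans = 16000/(10*10^6) s = 1.6000 ms; t_prop = 100/200000 s = 0.5000 ms; subtotal = 2.1000 ms
End-to-end = 1.3200 + 2.6000 + 2.1000 = 6.0200 ms -> 6.020 ms (3 dp)

6.020


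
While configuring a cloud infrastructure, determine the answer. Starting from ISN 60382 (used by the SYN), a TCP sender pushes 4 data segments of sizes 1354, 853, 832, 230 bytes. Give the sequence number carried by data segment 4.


The SYN occupies sequence number ISN = 60382, so the first data byte is ISN + 1 = 60383.
SEQ of data segment i = (ISN + 1) + sum of payload sizes of segments 1..i-1.
Segment 1: SEQ = 60383, payload = 1354 bytes
Segment 2: SEQ = 61737, payload = 853 bytes
Segment 3: SEQ = 62590, payload = 832 bytes
Segment 4: SEQ = 63422, payload = 230 bytes
SEQ of segment 4 = 60383 + 1354 + 853 + 832 = 63422

63422


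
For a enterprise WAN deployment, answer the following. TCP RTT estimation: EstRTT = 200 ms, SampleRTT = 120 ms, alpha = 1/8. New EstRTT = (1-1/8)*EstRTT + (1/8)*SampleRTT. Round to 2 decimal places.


Given: EstRTT = 200 ms, SampleRTT = 120 ms, alpha = 1/8
New EstRTT = (1 - alpha) * EstRTT + alpha * SampleRTT
(7/8) * 200 = 175
(1/8) * 120 = 15
New EstRTT = 175 + 15 = 190 ms -> 190.00 ms (2 dp)

190.00


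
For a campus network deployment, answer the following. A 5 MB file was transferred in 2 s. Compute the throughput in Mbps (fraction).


Given: file = 5 MB, time = 2 s
File in Mb = 5 * 8 = 40 Mb
Throughput = 40 / 2 Mbps
Throughput = 20 Mbps

20


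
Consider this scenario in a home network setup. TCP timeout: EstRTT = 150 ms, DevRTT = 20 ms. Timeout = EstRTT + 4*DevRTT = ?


Given: EstRTT = 150 ms, DevRTT = 20 ms
Timeout = EstRTT + 4 * DevRTT
4 * DevRTT = 4 * 20 = 80
Timeout = 150 + 80 = 230 ms

230


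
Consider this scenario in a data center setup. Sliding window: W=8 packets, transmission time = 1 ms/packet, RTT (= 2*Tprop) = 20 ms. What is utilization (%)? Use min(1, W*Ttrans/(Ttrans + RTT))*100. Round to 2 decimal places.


Given: W = 8, Ttrans = 1 ms, RTT = 20 ms (= 2 * Tprop, Tprop = 10 ms)
Cycle time = Ttrans + RTT = 1 + 20 = 21 ms (first packet sent until its ACK returns)
W * Ttrans = 8 * 1 = 8 ms of sending per cycle
W * Ttrans / (Ttrans + RTT) = 8 / 21 = 0.380952
U = min(1, 0.380952) = 0.380952
U% = 38.10%

38.10


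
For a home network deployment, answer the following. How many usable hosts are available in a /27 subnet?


Given: subnet mask /27
Host bits = 32 - 27 = 5
Total addresses = 2^5 = 32
Usable hosts = 32 - 2 (network + broadcast) = 30

30


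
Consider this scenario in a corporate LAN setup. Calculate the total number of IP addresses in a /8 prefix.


Given: CIDR prefix /8
Host bits = 32 - 8 = 24
Total addresses = 2^24 = 16777216

16777216


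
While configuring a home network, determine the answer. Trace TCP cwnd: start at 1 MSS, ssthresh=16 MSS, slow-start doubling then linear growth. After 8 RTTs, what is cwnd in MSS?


RTT 0: cwnd = 1 MSS (initial)
RTT 1: cwnd = 2 MSS (slow start, doubled)
RTT 2: cwnd = 4 MSS (slow start, doubled)
RTT 3: cwnd = 8 MSS (slow start, doubled)
RTT 4: cwnd = 16 MSS (slow start, doubled)
RTT 5: cwnd = 17 MSS (congestion avoidance, +1)
RTT 6: cwnd = 18 MSS (congestion avoidance, +1)
RTT 7: cwnd = 19 MSS (congestion avoidance, +1)
RTT 8: cwnd = 20 MSS (congestion avoidance, +1)

20


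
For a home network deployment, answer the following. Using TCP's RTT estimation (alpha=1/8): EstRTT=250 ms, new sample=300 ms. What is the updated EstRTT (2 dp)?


Given: EstRTT = 250 ms, SampleRTT = 300 ms, alpha = 1/8
New EstRTT = (1 - alpha) * EstRTT + alpha * SampleRTT
(7/8) * 250 = 218.75
(1/8) * 300 = 37.5
New EstRTT = 218.75 + 37.5 = 256.25 ms -> 256.25 ms (2 dp)

256.25


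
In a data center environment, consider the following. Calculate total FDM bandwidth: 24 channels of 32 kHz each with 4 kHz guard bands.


Given: 24 channels, 32 kHz each, guard = 4 kHz
Channel bandwidth = 24 * 32 = 768 kHz
Guard bands = 23 gaps * 4 kHz = 92 kHz
Total = 768 + 92 = 860 kHz

860


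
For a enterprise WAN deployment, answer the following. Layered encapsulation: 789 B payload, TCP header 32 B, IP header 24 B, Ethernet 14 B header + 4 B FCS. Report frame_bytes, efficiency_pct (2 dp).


TCP segment = 789 + 32 = 821 B
IP packet = 821 + 24 = 845 B
Ethernet frame = 845 + 14 + 4 = 863 B
Efficiency = app / frame = 789 / 863 = 0.914253 = 91.4253% -> 91.43% (2 dp)

863, 91.43


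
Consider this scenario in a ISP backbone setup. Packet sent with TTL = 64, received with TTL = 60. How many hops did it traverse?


Given: initial TTL = 64, received TTL = 60
Hops = initial TTL - received TTL
Hops = 64 - 60 = 4

4


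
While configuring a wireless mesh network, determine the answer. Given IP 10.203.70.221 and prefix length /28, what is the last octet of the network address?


Given: IP = 10.203.70.221, prefix = /28
Subnet mask = 255.255.255.240
Last octet of IP: 221
Last octet of mask: 240
Network last octet = 221 AND 240 = 208

208


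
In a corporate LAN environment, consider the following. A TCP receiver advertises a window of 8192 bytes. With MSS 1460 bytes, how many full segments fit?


Given: RWND = 8192 bytes, MSS = 1460 bytes
Full segments = floor(RWND / MSS)
Full segments = floor(8192 / 1460)
Full segments = floor(5.611) = 5

5


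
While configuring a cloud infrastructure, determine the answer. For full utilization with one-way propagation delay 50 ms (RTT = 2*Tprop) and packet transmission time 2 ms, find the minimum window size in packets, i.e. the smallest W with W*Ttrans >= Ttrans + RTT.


Given: Ttrans = 2 ms, RTT = 100 ms (= 2 * Tprop, Tprop = 50 ms)
Time until first ACK returns = Ttrans + RTT = 2 + 100 = 102 ms
Need W * Ttrans >= Ttrans + RTT  ->  W >= (Ttrans + RTT) / Ttrans
(Ttrans + RTT) / Ttrans = 102 / 2 = 51
W_min = ceil(51) = 51

51


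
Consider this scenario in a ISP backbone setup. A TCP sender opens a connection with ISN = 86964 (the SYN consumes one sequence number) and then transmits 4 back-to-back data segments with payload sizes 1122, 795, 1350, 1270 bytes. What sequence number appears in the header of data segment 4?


The SYN occupies sequence number ISN = 86964, so the first data byte is ISN + 1 = 86965.
SEQ of data segment i = (ISN + 1) + sum of payload sizes of segments 1..i-1.
Segment 1: SEQ = 86965, payload = 1122 bytes
Segment 2: SEQ = 88087, payload = 795 bytes
Segment 3: SEQ = 88882, payload = 1350 bytes
Segment 4: SEQ = 90232, payload = 1270 bytes
SEQ of segment 4 = 86965 + 1122 + 795 + 1350 = 90232

90232


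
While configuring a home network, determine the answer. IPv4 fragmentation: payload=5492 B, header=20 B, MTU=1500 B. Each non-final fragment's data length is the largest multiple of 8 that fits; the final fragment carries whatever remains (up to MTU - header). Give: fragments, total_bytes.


Max data per non-final fragment = floor((MTU - header)/8)*8 = floor((1500 - 20)/8)*8 = floor(1480/8)*8 = 1480 B
Final fragment needs no 8-byte alignment: it can carry up to MTU - header = 1480 B
Non-final fragments needed = ceil((payload - 1480) / 1480) = ceil(4012/1480) = ceil(2.7108) = 3
Number of fragments = 3 + 1 = 4
Fragment sizes (data): 3 * 1480 B + 1052 B (last, 1052 <= 1480 OK)
Total bytes sent = payload + n_frags * header = 5492 + 4*20 = 5492 + 80 = 5572 B

4, 5572


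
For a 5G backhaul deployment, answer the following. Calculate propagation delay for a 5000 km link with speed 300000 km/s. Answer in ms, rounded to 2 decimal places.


Given: distance = 5000 km, speed = 300000 km/s
Delay = distance / speed = 5000 / 300000 seconds
Delay in ms = 5000 * 1000 / 300000
Delay = 16.6667 ms
Rounded to 2 dp = 16.67 ms

16.67


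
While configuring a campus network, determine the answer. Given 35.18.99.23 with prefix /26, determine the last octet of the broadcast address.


Given: IP = 35.18.99.23, prefix = /26
Host bits = 32 - 26 = 6
Network last octet = 23 AND mask = 0
Host part size = 2^6 - 1 = 63
Broadcast last octet = 0 OR 63 = 63

63


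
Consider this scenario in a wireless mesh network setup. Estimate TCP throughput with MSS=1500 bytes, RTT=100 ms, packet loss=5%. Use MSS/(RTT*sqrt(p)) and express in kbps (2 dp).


Given: MSS = 1500 bytes, RTT = 100 ms, loss = 5%
RTT in seconds = 100 / 1000 = 0.1
Loss rate = 5% = 0.05
sqrt(loss) = sqrt(0.05) = 0.223606797750
Throughput (bytes/s) = 1500 / (0.1 * 0.223606797750) = 67082.0393
Throughput (kbps) = 67082.0393 * 8 / 1000 = 536.656315 -> 536.66 kbps (2 dp)

536.66


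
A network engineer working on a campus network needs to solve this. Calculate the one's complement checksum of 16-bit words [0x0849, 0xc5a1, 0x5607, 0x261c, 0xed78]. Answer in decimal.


Given words: [0x0849, 0xc5a1, 0x5607, 0x261c, 0xed78]
Step 1: Sum all words
Raw sum = 2121 + 50593 + 22023 + 9756 + 60792 = 145285
Step 2: Fold carry: (14213 + 2) = 14215
One's complement = ~14215 & 0xFFFF = 51320

51320


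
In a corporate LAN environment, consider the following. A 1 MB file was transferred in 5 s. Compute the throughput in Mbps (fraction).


Given: file = 1 MB, time = 5 s
File in Mb = 1 * 8 = 8 Mb
Throughput = 8 / 5 Mbps
Throughput = 8/5 Mbps

8/5


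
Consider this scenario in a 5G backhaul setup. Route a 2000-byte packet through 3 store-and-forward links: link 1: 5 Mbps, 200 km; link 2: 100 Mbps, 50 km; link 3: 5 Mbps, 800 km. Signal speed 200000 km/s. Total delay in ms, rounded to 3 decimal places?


Packet = 2000 bytes = 16000 bits. Store-and-forward: sum (t_trans + t_prop) per link.
Link 1: t_trans = 16000/(5*10^6) s = 3.2000 ms; t_prop = 200/200000 s = 1.0000 ms; subtotal = 4.2000 ms
Link 2: t_trans = 16000/(100*10^6) s = 0.1600 ms; t_prop = 50/200000 s = 0.2500 ms; subtotal = 0.4100 ms
Link 3: t_trans = 16000/(5*10^6) s = 3.2000 ms; t_prop = 800/200000 s = 4.0000 ms; subtotal = 7.2000 ms
End-to-end = 4.2000 + 0.4100 + 7.2000 = 11.8100 ms -> 11.810 ms (3 dp)

11.810


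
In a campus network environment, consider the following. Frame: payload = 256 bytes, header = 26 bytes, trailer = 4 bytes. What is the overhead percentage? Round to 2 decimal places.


Given: payload = 256 B, header = 26 B, trailer = 4 B
Overhead bytes = header + trailer = 26 + 4 = 30
Total frame = payload + overhead = 256 + 30 = 286
Overhead % = 30 / 286 * 100 = 10.4895% -> 10.49% (2 dp)

10.49


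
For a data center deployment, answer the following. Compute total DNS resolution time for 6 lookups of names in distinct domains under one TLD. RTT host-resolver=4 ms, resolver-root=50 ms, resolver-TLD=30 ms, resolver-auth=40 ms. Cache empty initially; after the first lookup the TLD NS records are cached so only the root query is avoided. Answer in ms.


Lookup 1 (cold cache): local + root + TLD + auth = 4 + 50 + 30 + 40 = 124 ms
Lookups 2..6 (TLD NS cached -> skip root; new domain -> still ask TLD and auth): local + TLD + auth = 4 + 30 + 40 = 74 ms each
Remaining 5 lookups: 5 * 74 = 370 ms
Total = 124 + 370 = 494 ms

494


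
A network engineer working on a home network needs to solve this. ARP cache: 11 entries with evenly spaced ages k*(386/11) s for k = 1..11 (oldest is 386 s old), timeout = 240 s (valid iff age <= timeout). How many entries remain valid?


Ages are k * 386/11 s for k = 1..11 (spacing = 35.0909 s).
Entry k is valid iff k * 386/11 <= 240 iff k <= 11 * 240 / 386 = 6.8394
n_valid = floor(6.8394) = 6
(n_stale = 11 - 6 = 5)

6


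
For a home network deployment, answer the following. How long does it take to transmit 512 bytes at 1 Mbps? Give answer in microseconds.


Given: packet = 512 bytes, bandwidth = 1 Mbps
Packet in bits = 512 * 8 = 4096 bits
Bandwidth = 1 * 10^6 = 1000000 bps
Time = 4096 / 1000000 seconds
Time in us = 4096 * 10^6 / 1000000 = 4096

4096


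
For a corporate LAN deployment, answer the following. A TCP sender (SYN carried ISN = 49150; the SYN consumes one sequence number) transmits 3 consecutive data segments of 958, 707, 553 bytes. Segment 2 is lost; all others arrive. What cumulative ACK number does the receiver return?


SYN uses sequence number 49150; first data byte = ISN + 1 = 49151.
Segment 1: SEQ = 49151, len = 958 B, covers [49151, 50108]
Segment 2: SEQ = 50109, len = 707 B, covers [50109, 50815] [LOST]
Segment 3: SEQ = 50816, len = 553 B, covers [50816, 51368]
In-order data received: bytes [49151, 50108] (segments 1..1).
Segment 2 missing -> gap begins at byte 50109; later segments buffered out of order.
Cumulative ACK = next expected in-order byte = 49151 + 958 = 50109

50109


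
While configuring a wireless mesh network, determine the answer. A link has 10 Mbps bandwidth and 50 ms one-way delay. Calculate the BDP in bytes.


Given: bandwidth = 10 Mbps, delay = 50 ms
BDP in bits = 10 * 10^6 * 50 / 1000
BDP in bits = 500000
BDP in bytes = 500000 / 8 = 62500

62500


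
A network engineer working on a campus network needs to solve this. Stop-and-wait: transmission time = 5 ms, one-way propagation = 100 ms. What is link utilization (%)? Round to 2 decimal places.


Given: Ttrans = 5 ms, Tprop = 100 ms
RTT = 2 * Tprop = 2 * 100 = 200 ms
U = Ttrans / (Ttrans + RTT)
U = 5 / (5 + 200)
U = 5 / 205 = 0.02439
U% = 2.44%

2.44


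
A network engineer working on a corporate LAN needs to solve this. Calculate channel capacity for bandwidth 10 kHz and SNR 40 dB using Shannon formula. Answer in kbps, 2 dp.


Given: B = 10 kHz, SNR = 40 dB
SNR linear = 10^(40/10) = 10000
1 + SNR = 10001
log2(10001) = 13.2878566418
C = 10 * 1000 * 13.2878566418 = 132878.5664 bps
C = 132.878566 kbps -> 132.88 kbps (2 dp)

132.88


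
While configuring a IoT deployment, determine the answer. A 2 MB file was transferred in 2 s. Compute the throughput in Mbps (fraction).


Given: file = 2 MB, time = 2 s
File in Mb = 2 * 8 = 16 Mb
Throughput = 16 / 2 Mbps
Throughput = 8 Mbps

8


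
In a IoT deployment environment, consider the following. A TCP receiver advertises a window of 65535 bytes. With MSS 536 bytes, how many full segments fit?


Given: RWND = 65535 bytes, MSS = 536 bytes
Full segments = floor(RWND / MSS)
Full segments = floor(65535 / 536)
Full segments = floor(122.2668) = 122

122


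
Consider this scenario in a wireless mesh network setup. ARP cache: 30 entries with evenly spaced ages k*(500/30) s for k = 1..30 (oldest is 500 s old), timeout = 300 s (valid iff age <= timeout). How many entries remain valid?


Ages are k * 500/30 s for k = 1..30 (spacing = 16.6667 s).
Entry k is valid iff k * 500/30 <= 300 iff k <= 30 * 300 / 500 = 18.0000
n_valid = floor(18.0000) = 18
(n_stale = 30 - 18 = 12)

18


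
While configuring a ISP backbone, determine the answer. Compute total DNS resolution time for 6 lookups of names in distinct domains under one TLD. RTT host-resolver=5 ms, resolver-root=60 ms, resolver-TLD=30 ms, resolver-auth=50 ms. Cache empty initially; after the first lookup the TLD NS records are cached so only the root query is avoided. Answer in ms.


Lookup 1 (cold cache): local + root + TLD + auth = 5 + 60 + 30 + 50 = 145 ms
Lookups 2..6 (TLD NS cached -> skip root; new domain -> still ask TLD and auth): local + TLD + auth = 5 + 30 + 50 = 85 ms each
Remaining 5 lookups: 5 * 85 = 425 ms
Total = 145 + 425 = 570 ms

570


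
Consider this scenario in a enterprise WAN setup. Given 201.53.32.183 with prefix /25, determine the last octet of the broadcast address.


Given: IP = 201.53.32.183, prefix = /25
Host bits = 32 - 25 = 7
Network last octet = 183 AND mask = 128
Host part size = 2^7 - 1 = 127
Broadcast last octet = 128 OR 127 = 255

255
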